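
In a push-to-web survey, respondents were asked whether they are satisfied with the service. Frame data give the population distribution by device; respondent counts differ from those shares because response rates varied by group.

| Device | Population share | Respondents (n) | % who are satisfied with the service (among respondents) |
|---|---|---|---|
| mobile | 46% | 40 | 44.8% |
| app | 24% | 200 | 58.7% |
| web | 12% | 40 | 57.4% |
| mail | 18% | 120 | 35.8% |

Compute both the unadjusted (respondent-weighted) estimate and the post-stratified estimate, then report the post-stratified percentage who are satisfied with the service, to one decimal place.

Naive respondent-only estimate (weights = respondent counts):
  (40/400)×44.8 + (200/400)×58.7 + (40/400)×57.4 + (120/400)×35.8 = 50.31%
Post-stratifying to population shares instead:
  0.46×44.8 + 0.24×58.7 + 0.12×57.4 + 0.18×35.8 = 48.028%

48.0%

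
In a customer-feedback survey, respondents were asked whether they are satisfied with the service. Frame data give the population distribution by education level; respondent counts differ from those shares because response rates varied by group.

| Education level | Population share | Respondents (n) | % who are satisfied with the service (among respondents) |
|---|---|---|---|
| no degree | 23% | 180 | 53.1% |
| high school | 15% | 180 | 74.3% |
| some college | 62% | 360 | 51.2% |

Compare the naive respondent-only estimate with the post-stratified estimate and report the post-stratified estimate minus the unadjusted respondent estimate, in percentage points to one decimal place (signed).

Naive respondent-only estimate (weights = respondent counts):
  (180/720)×53.1 + (180/720)×74.3 + (360/720)×51.2 = 57.45%
Post-stratified estimate weights by population shares:
  0.23×53.1 + 0.15×74.3 + 0.62×51.2 = 55.102%
Difference = 55.102 − 57.45 = -2.348 pp.

-2.3 percentage points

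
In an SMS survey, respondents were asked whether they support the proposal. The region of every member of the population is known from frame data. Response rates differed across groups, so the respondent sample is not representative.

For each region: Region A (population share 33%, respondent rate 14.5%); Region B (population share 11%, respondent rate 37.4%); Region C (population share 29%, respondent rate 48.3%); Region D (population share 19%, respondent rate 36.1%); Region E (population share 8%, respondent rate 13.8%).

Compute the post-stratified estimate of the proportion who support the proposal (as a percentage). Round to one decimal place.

30.9%

Reweight to the known region distribution:
  Region A: 0.33 × 14.5 = 4.785
  Region B: 0.11 × 37.4 = 4.114
  Region C: 0.29 × 48.3 = 14.007
  Region D: 0.19 × 36.1 = 6.859
  Region E: 0.08 × 13.8 = 1.104
Post-stratified estimate = 30.869 → 30.9%.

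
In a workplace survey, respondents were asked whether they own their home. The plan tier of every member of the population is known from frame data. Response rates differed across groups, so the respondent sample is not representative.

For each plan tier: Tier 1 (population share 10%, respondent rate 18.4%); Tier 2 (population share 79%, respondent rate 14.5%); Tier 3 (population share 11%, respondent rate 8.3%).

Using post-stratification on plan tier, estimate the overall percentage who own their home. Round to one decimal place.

14.2%

Post-stratification weights by population share, not respondent share:
  Tier 1: 0.1 × 18.4 = 1.84
  Tier 2: 0.79 × 14.5 = 11.455
  Tier 3: 0.11 × 8.3 = 0.913
Post-stratified estimate = 14.208 → 14.2%.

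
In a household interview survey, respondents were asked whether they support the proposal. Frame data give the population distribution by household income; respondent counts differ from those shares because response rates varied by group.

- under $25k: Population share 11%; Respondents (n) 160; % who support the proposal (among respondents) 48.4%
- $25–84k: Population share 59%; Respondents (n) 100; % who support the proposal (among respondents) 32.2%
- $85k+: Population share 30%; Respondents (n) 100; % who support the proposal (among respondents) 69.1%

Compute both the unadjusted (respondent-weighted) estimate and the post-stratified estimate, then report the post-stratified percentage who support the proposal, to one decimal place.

45.1%

Naive respondent-only estimate (weights = respondent counts):
  (160/360)×48.4 + (100/360)×32.2 + (100/360)×69.1 = 49.65%
Post-stratified estimate weights by population shares:
  0.11×48.4 + 0.59×32.2 + 0.3×69.1 = 45.052%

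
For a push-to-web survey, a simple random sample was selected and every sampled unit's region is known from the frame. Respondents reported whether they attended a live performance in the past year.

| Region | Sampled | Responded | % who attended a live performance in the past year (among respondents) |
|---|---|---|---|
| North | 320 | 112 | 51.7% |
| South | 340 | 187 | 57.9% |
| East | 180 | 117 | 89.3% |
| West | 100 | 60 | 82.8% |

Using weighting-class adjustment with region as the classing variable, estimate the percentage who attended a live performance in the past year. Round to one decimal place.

64.5%

Class response rates: North 112/320 = 35%, South 187/340 = 55%, East 117/180 = 65%, West 60/100 = 60%.
Weighting each respondent by the inverse class response rate inflates each class back to its sampled size, so the class weight is n_sampled:
  North: 320 × 51.7 = 16,544
  South: 340 × 57.9 = 19,686
  East: 180 × 89.3 = 16,074
  West: 100 × 82.8 = 8280
Adjusted estimate = 60,584 / 940 = 64.4511 → 64.5%.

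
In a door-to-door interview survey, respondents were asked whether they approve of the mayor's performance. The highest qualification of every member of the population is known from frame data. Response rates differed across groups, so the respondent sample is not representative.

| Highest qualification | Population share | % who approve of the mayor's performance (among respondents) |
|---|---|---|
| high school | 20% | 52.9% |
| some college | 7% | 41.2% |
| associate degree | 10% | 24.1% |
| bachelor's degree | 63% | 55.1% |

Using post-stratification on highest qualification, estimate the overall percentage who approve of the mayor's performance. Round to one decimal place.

50.6%

Weight each group's respondent value by its population share:
  high school: 0.2 × 52.9 = 10.58
  some college: 0.07 × 41.2 = 2.884
  associate degree: 0.1 × 24.1 = 2.41
  bachelor's degree: 0.63 × 55.1 = 34.713
Post-stratified estimate = 50.587 → 50.6%.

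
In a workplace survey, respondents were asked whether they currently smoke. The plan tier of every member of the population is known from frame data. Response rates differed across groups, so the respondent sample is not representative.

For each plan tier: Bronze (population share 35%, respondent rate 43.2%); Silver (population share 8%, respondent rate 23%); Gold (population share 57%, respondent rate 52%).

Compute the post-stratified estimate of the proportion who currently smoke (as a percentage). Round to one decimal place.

46.6%

Each cell contributes population-share × respondent value:
  Bronze: 0.35 × 43.2 = 15.12
  Silver: 0.08 × 23 = 1.84
  Gold: 0.57 × 52 = 29.64
Post-stratified estimate = 46.6 → 46.6%.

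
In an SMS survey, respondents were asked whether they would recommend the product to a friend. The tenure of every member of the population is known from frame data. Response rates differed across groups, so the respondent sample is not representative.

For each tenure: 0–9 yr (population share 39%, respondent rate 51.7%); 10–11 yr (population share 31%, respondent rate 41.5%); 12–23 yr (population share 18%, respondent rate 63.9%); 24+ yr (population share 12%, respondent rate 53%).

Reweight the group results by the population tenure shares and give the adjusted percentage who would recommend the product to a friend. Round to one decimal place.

50.9%

Reweight to the known tenure distribution:
  0–9 yr: 0.39 × 51.7 = 20.163
  10–11 yr: 0.31 × 41.5 = 12.865
  12–23 yr: 0.18 × 63.9 = 11.502
  24+ yr: 0.12 × 53 = 6.36
Post-stratified estimate = 50.89 → 50.9%.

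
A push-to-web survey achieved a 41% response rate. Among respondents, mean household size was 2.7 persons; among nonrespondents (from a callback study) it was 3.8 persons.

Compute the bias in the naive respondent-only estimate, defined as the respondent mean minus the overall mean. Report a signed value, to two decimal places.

Nonresponse fraction = 1 − 0.41 = 0.59.
Bias = (nonresponse fraction) × (respondent mean − nonrespondent mean)
     = 0.59 × (2.7 − 3.8) = 0.59 × -1.1 = -0.649.

-0.65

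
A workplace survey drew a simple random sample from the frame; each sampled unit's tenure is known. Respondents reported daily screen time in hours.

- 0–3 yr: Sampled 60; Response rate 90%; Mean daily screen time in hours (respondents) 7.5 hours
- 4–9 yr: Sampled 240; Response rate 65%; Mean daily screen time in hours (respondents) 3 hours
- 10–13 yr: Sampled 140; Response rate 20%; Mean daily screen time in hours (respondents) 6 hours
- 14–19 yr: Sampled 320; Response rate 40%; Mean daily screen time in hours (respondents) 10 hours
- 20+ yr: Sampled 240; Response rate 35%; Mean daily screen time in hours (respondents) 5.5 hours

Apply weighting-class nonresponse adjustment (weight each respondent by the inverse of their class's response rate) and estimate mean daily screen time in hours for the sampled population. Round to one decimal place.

Inverse-response-rate weighting restores each class to its sampled count, so class totals weight by n_sampled:
  0–3 yr: 60 × 7.5 = 450
  4–9 yr: 240 × 3 = 720
  10–13 yr: 140 × 6 = 840
  14–19 yr: 320 × 10 = 3200
  20+ yr: 240 × 5.5 = 1320
Adjusted estimate = 6530 / 1,000 = 6.53 → 6.5.

6.5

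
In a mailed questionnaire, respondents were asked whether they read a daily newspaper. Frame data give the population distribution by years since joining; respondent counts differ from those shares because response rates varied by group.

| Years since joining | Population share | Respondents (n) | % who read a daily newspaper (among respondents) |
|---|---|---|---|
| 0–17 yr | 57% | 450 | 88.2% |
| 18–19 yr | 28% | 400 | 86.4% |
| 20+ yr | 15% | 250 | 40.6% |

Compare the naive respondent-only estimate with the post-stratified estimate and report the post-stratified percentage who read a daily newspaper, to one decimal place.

Naive respondent-only estimate (weights = respondent counts):
  (450/1100)×88.2 + (400/1100)×86.4 + (250/1100)×40.6 = 76.7273%
Post-stratifying to population shares instead:
  0.57×88.2 + 0.28×86.4 + 0.15×40.6 = 80.556%

80.6%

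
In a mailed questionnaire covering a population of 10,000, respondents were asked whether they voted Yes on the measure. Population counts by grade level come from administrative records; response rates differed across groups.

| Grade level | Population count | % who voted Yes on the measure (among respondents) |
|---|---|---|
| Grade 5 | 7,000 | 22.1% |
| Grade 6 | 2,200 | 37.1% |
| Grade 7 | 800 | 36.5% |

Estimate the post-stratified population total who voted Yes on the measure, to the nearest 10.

Apply each group's respondent rate to its population count:
  Grade 5: 7,000 × 22.1% = 1547
  Grade 6: 2,200 × 37.1% = 816.2
  Grade 7: 800 × 36.5% = 292
Estimated total = 2655.2 → 2,660.

2,660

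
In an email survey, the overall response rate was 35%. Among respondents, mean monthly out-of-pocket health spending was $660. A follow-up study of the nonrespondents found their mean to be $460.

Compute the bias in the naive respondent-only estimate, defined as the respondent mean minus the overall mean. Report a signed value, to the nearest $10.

+$130

Nonresponse fraction = 1 − 0.35 = 0.65.
Bias = (nonresponse fraction) × (respondent mean − nonrespondent mean)
     = 0.65 × (660 − 460) = 0.65 × 200 = 130.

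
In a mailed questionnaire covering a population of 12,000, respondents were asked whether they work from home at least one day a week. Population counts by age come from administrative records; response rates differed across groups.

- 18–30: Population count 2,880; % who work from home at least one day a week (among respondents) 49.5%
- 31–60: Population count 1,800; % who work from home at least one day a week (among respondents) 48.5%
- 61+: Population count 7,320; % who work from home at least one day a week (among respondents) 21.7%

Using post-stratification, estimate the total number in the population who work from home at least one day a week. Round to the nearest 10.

Each cell contributes its population count × the respondent rate:
  18–30: 2,880 × 49.5% = 1425.6
  31–60: 1,800 × 48.5% = 873
  61+: 7,320 × 21.7% = 1588.44
Estimated total = 3887.04 → 3,890.

3,890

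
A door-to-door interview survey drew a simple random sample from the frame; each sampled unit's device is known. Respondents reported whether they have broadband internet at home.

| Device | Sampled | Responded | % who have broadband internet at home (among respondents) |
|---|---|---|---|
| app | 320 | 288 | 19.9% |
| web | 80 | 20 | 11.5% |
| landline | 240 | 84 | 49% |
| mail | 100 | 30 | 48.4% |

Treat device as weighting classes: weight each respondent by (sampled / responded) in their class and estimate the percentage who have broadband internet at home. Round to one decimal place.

Class response rates: app 288/320 = 90%, web 20/80 = 25%, landline 84/240 = 35%, mail 30/100 = 30%.
Weighting each respondent by the inverse class response rate inflates each class back to its sampled size, so the class weight is n_sampled:
  app: 320 × 19.9 = 6368
  web: 80 × 11.5 = 920
  landline: 240 × 49 = 11,760
  mail: 100 × 48.4 = 4840
Adjusted estimate = 23,888 / 740 = 32.2811 → 32.3%.

32.3%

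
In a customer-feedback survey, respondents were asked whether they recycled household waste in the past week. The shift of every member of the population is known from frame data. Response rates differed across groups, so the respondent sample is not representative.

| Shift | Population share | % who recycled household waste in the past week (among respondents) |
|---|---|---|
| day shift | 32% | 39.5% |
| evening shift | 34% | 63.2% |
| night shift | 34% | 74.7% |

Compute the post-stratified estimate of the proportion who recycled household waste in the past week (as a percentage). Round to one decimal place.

Each cell contributes population-share × respondent value:
  day shift: 0.32 × 39.5 = 12.64
  evening shift: 0.34 × 63.2 = 21.488
  night shift: 0.34 × 74.7 = 25.398
Post-stratified estimate = 59.526 → 59.5%.

59.5%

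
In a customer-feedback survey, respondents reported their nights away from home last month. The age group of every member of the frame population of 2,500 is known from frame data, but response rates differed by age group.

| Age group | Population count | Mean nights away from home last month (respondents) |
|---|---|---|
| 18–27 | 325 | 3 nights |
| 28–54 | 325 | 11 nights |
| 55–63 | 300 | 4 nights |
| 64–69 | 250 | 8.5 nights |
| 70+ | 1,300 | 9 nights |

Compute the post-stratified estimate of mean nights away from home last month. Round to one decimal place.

Post-stratification weights by population share, not respondent share:
  18–27: (325/2,500) × 3 = 0.39
  28–54: (325/2,500) × 11 = 1.43
  55–63: (300/2,500) × 4 = 0.48
  64–69: (250/2,500) × 8.5 = 0.85
  70+: (1,300/2,500) × 9 = 4.68
Post-stratified estimate = 7.83 → 7.8.

7.8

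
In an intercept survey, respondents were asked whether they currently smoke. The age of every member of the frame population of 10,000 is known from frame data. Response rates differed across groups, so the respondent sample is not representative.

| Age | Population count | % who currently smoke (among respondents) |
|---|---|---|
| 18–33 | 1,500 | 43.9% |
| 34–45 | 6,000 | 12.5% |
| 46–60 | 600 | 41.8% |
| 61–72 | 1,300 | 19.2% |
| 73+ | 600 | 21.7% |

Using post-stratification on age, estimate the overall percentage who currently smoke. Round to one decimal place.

20.4%

Post-stratification weights by population share, not respondent share:
  18–33: (1,500/10,000) × 43.9 = 6.585
  34–45: (6,000/10,000) × 12.5 = 7.5
  46–60: (600/10,000) × 41.8 = 2.508
  61–72: (1,300/10,000) × 19.2 = 2.496
  73+: (600/10,000) × 21.7 = 1.302
Post-stratified estimate = 20.391 → 20.4%.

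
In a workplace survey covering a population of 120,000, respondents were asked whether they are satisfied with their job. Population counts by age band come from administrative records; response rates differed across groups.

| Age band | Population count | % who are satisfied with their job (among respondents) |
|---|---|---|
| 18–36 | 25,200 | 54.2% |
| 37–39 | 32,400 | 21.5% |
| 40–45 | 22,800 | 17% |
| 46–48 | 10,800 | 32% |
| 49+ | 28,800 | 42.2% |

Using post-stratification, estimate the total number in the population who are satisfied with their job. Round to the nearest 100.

40,100

Each cell contributes its population count × the respondent rate:
  18–36: 25,200 × 54.2% = 13658.4
  37–39: 32,400 × 21.5% = 6966
  40–45: 22,800 × 17% = 3876
  46–48: 10,800 × 32% = 3456
  49+: 28,800 × 42.2% = 12153.6
Estimated total = 40,110 → 40,100.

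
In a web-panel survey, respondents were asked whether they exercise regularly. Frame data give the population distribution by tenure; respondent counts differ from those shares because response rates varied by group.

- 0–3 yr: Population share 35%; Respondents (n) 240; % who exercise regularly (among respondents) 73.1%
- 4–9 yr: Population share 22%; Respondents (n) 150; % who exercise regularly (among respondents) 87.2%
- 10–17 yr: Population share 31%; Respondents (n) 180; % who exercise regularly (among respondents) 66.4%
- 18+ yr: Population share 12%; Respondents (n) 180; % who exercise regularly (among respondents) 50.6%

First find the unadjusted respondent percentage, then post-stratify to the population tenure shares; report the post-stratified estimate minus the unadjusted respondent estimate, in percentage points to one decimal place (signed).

Unadjusted (pooled respondent) estimate weights by respondent counts:
  (240/750)×73.1 + (150/750)×87.2 + (180/750)×66.4 + (180/750)×50.6 = 68.912%
Post-stratified estimate weights by population shares:
  0.35×73.1 + 0.22×87.2 + 0.31×66.4 + 0.12×50.6 = 71.425%
Difference = 71.425 − 68.912 = 2.513 pp.

+2.5 percentage points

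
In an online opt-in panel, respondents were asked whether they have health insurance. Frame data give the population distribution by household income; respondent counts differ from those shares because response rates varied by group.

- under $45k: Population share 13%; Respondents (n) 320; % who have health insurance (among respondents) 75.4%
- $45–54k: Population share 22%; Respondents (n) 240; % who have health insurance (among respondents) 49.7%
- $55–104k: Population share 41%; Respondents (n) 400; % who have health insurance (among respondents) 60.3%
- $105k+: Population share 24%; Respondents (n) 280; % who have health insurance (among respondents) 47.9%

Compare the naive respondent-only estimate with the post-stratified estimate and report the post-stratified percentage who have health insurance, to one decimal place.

57.0%

Naive respondent-only estimate (weights = respondent counts):
  (320/1240)×75.4 + (240/1240)×49.7 + (400/1240)×60.3 + (280/1240)×47.9 = 59.3452%
Reweighting by population household income shares:
  0.13×75.4 + 0.22×49.7 + 0.41×60.3 + 0.24×47.9 = 56.955%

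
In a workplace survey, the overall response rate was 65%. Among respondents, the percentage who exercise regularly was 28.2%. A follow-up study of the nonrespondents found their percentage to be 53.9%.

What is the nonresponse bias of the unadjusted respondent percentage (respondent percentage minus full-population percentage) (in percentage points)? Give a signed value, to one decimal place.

Nonresponse fraction = 1 − 0.65 = 0.35.
Bias = (nonresponse fraction) × (respondent percentage − nonrespondent percentage)
     = 0.35 × (28.2 − 53.9) = 0.35 × -25.7 = -8.995.

-9.0 percentage points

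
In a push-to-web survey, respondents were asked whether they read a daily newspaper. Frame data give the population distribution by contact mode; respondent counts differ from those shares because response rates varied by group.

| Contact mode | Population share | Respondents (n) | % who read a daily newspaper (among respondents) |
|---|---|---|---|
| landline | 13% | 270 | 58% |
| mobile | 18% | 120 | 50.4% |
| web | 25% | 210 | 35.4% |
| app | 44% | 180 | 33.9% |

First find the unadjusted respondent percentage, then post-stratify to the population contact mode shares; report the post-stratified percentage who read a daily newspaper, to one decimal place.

40.4%

Without adjustment, the pooled respondent share is:
  (270/780)×58 + (120/780)×50.4 + (210/780)×35.4 + (180/780)×33.9 = 45.1846%
Post-stratified estimate weights by population shares:
  0.13×58 + 0.18×50.4 + 0.25×35.4 + 0.44×33.9 = 40.378%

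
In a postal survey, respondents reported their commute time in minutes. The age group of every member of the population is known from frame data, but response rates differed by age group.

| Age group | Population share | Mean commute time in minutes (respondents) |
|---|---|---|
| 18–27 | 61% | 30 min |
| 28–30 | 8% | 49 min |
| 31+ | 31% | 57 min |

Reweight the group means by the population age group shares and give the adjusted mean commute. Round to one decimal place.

39.9

Each cell contributes population-share × respondent value:
  18–27: 0.61 × 30 = 18.3
  28–30: 0.08 × 49 = 3.92
  31+: 0.31 × 57 = 17.67
Post-stratified estimate = 39.89 → 39.9.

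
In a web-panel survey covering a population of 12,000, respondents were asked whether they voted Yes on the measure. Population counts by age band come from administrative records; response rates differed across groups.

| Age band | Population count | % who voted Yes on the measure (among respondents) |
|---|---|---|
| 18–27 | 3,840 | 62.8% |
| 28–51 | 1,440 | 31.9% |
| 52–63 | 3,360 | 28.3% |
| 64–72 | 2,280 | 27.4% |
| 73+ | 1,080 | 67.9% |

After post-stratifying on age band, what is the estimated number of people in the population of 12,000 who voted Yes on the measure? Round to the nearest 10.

Apply each group's respondent rate to its population count:
  18–27: 3,840 × 62.8% = 2411.52
  28–51: 1,440 × 31.9% = 459.36
  52–63: 3,360 × 28.3% = 950.88
  64–72: 2,280 × 27.4% = 624.72
  73+: 1,080 × 67.9% = 733.32
Estimated total = 5179.8 → 5,180.

5,180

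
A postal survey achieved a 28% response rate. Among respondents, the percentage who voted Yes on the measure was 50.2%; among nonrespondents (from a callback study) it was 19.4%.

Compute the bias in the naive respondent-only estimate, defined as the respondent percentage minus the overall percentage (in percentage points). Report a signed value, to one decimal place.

+22.2 percentage points

Nonresponse fraction = 1 − 0.28 = 0.72.
Bias = (nonresponse fraction) × (respondent percentage − nonrespondent percentage)
     = 0.72 × (50.2 − 19.4) = 0.72 × 30.8 = 22.176.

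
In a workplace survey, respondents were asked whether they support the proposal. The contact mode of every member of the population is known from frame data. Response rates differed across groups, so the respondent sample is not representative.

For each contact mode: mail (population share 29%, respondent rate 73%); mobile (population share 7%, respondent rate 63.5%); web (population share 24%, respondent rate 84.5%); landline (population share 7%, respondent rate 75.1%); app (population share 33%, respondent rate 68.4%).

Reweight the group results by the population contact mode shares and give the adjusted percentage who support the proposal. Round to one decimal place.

Post-stratification weights by population share, not respondent share:
  mail: 0.29 × 73 = 21.17
  mobile: 0.07 × 63.5 = 4.445
  web: 0.24 × 84.5 = 20.28
  landline: 0.07 × 75.1 = 5.257
  app: 0.33 × 68.4 = 22.572
Post-stratified estimate = 73.724 → 73.7%.

73.7%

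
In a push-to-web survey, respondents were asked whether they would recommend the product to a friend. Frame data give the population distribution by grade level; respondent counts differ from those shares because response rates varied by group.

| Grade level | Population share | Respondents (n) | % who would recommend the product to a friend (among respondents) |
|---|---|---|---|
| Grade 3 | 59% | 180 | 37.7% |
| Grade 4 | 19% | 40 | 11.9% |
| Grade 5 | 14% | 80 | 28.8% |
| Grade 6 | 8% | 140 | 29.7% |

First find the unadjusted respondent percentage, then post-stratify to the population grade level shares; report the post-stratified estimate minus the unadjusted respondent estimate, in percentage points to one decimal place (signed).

Unadjusted (pooled respondent) estimate weights by respondent counts:
  (180/440)×37.7 + (40/440)×11.9 + (80/440)×28.8 + (140/440)×29.7 = 31.1909%
Post-stratifying to population shares instead:
  0.59×37.7 + 0.19×11.9 + 0.14×28.8 + 0.08×29.7 = 30.912%
Difference = 30.912 − 31.1909 = -0.2789 pp.

-0.3 percentage points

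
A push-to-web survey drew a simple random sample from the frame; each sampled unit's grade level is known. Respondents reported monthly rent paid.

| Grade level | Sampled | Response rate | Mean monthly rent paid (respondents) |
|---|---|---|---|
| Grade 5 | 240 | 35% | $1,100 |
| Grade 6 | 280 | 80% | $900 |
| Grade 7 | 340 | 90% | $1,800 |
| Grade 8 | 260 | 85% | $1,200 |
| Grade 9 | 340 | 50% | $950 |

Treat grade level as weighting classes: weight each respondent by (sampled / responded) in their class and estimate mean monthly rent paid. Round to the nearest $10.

With weight = n_sampled/n_responded per class, the weighted class total is n_sampled:
  Grade 5: 240 × 1100 = 264,000
  Grade 6: 280 × 900 = 252,000
  Grade 7: 340 × 1800 = 612,000
  Grade 8: 260 × 1200 = 312,000
  Grade 9: 340 × 950 = 323,000
Adjusted estimate = 1,763,000 / 1,460 = 1207.53 → $1,210.

$1,210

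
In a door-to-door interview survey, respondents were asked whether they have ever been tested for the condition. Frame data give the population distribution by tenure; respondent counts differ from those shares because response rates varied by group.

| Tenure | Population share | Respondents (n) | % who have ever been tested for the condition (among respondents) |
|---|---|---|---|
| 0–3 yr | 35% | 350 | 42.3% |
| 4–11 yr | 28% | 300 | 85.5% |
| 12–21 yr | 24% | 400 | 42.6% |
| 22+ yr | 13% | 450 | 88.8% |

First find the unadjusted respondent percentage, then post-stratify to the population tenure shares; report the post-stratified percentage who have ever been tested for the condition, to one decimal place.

60.5%

Naive respondent-only estimate (weights = respondent counts):
  (350/1500)×42.3 + (300/1500)×85.5 + (400/1500)×42.6 + (450/1500)×88.8 = 64.97%
Reweighting by population tenure shares:
  0.35×42.3 + 0.28×85.5 + 0.24×42.6 + 0.13×88.8 = 60.513%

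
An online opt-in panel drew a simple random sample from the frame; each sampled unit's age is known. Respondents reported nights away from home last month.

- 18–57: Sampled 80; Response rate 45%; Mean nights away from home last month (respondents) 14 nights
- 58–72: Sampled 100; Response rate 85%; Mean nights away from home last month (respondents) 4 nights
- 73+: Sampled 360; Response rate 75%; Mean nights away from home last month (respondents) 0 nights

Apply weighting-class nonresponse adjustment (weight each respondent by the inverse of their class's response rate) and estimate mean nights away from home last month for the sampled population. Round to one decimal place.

2.8

With weight = n_sampled/n_responded per class, the weighted class total is n_sampled:
  18–57: 80 × 14 = 1120
  58–72: 100 × 4 = 400
  73+: 360 × 0 = 0
Adjusted estimate = 1520 / 540 = 2.81481 → 2.8.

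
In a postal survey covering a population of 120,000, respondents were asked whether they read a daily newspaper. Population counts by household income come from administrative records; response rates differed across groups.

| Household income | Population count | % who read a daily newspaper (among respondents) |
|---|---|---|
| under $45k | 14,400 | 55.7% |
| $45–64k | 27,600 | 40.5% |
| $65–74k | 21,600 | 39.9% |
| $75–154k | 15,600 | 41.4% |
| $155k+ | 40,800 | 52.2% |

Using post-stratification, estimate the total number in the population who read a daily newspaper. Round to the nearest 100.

55,600

Apply each group's respondent rate to its population count:
  under $45k: 14,400 × 55.7% = 8020.8
  $45–64k: 27,600 × 40.5% = 11,178
  $65–74k: 21,600 × 39.9% = 8618.4
  $75–154k: 15,600 × 41.4% = 6458.4
  $155k+: 40,800 × 52.2% = 21297.6
Estimated total = 55573.2 → 55,600.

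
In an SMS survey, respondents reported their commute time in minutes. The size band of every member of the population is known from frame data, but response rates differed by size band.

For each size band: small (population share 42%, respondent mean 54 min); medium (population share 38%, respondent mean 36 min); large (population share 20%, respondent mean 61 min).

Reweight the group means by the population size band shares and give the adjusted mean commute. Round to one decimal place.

Post-stratification weights by population share, not respondent share:
  small: 0.42 × 54 = 22.68
  medium: 0.38 × 36 = 13.68
  large: 0.2 × 61 = 12.2
Post-stratified estimate = 48.56 → 48.6.

48.6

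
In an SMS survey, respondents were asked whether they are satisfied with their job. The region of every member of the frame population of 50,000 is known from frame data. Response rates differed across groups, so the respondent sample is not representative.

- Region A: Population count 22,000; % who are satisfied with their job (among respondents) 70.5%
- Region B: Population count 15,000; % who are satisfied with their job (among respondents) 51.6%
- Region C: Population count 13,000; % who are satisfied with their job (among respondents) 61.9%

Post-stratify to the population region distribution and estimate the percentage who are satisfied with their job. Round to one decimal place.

Reweight to the known region distribution:
  Region A: (22,000/50,000) × 70.5 = 31.02
  Region B: (15,000/50,000) × 51.6 = 15.48
  Region C: (13,000/50,000) × 61.9 = 16.094
Post-stratified estimate = 62.594 → 62.6%.

62.6%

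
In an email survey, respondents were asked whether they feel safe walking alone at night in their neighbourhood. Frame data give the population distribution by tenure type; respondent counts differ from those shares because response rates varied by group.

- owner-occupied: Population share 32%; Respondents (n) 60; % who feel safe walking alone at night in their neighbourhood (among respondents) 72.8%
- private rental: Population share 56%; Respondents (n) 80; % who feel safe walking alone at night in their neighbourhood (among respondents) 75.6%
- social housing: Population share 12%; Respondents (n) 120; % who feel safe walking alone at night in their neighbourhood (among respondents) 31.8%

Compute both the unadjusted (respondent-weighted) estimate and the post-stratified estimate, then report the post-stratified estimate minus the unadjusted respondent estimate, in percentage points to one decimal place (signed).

+14.7 percentage points

Without adjustment, the pooled respondent share is:
  (60/260)×72.8 + (80/260)×75.6 + (120/260)×31.8 = 54.7385%
Post-stratified estimate weights by population shares:
  0.32×72.8 + 0.56×75.6 + 0.12×31.8 = 69.448%
Difference = 69.448 − 54.7385 = 14.7095 pp.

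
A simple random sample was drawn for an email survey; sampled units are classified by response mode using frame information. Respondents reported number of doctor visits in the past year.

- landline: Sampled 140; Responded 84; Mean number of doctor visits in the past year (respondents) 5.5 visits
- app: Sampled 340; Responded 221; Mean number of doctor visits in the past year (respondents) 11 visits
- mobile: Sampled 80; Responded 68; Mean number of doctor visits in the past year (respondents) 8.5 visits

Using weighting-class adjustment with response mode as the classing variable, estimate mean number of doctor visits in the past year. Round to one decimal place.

9.3

Class response rates: landline 84/140 = 60%, app 221/340 = 65%, mobile 68/80 = 85%.
Weighting each respondent by the inverse class response rate inflates each class back to its sampled size, so the class weight is n_sampled:
  landline: 140 × 5.5 = 770
  app: 340 × 11 = 3740
  mobile: 80 × 8.5 = 680
Adjusted estimate = 5190 / 560 = 9.26786 → 9.3.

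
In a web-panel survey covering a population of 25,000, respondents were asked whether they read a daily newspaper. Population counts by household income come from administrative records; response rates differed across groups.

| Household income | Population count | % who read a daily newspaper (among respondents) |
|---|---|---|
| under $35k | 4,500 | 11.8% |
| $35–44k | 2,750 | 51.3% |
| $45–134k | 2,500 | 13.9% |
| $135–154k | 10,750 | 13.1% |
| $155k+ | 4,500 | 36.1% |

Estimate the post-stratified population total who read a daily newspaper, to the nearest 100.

5,300

Apply each group's respondent rate to its population count:
  under $35k: 4,500 × 11.8% = 531
  $35–44k: 2,750 × 51.3% = 1410.75
  $45–134k: 2,500 × 13.9% = 347.5
  $135–154k: 10,750 × 13.1% = 1408.25
  $155k+: 4,500 × 36.1% = 1624.5
Estimated total = 5322 → 5,300.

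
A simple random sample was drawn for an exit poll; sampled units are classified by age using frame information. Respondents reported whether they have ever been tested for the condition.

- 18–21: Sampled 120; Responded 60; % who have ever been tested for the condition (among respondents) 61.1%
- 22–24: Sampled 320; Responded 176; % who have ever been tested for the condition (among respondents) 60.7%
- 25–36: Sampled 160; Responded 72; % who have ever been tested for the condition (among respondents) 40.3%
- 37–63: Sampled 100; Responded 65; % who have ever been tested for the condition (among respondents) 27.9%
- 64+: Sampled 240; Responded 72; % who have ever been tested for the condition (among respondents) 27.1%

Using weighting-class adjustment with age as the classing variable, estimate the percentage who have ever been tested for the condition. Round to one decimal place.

45.2%

Class response rates: 18–21 60/120 = 50%, 22–24 176/320 = 55%, 25–36 72/160 = 45%, 37–63 65/100 = 65%, 64+ 72/240 = 30%.
Inverse-response-rate weighting restores each class to its sampled count, so class totals weight by n_sampled:
  18–21: 120 × 61.1 = 7332
  22–24: 320 × 60.7 = 19,424
  25–36: 160 × 40.3 = 6448
  37–63: 100 × 27.9 = 2790
  64+: 240 × 27.1 = 6504
Adjusted estimate = 42,498 / 940 = 45.2106 → 45.2%.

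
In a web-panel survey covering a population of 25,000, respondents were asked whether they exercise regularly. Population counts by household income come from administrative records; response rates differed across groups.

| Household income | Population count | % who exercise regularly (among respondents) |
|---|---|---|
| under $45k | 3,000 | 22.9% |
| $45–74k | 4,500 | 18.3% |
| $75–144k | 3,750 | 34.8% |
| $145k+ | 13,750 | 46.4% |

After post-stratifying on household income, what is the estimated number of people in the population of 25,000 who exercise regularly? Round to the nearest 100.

Estimated count per cell = population count × respondent percentage:
  under $45k: 3,000 × 22.9% = 687
  $45–74k: 4,500 × 18.3% = 823.5
  $75–144k: 3,750 × 34.8% = 1305
  $145k+: 13,750 × 46.4% = 6380
Estimated total = 9195.5 → 9,200.

9,200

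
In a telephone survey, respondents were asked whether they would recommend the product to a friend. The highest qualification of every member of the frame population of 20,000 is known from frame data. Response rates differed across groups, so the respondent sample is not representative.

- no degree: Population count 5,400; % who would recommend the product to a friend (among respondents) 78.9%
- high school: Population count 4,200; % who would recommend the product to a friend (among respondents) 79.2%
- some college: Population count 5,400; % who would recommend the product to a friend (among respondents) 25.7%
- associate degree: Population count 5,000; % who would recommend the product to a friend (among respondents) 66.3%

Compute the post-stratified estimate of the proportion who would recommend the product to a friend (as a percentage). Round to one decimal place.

Reweight to the known highest qualification distribution:
  no degree: (5,400/20,000) × 78.9 = 21.303
  high school: (4,200/20,000) × 79.2 = 16.632
  some college: (5,400/20,000) × 25.7 = 6.939
  associate degree: (5,000/20,000) × 66.3 = 16.575
Post-stratified estimate = 61.449 → 61.4%.

61.4%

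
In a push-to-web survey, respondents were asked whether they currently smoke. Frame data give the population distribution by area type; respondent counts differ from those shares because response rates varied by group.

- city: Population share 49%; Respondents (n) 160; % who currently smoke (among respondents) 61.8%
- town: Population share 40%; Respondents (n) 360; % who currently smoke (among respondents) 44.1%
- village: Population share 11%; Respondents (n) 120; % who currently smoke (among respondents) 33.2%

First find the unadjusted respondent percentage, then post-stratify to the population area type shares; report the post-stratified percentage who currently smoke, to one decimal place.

51.6%

Naive respondent-only estimate (weights = respondent counts):
  (160/640)×61.8 + (360/640)×44.1 + (120/640)×33.2 = 46.4813%
Post-stratifying to population shares instead:
  0.49×61.8 + 0.4×44.1 + 0.11×33.2 = 51.574%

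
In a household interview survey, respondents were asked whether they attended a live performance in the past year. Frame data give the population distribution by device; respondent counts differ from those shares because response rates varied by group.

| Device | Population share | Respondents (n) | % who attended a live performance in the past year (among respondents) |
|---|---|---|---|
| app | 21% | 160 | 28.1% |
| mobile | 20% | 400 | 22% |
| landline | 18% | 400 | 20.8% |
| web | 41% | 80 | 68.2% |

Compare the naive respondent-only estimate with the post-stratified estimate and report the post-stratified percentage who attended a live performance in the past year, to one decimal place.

Naive respondent-only estimate (weights = respondent counts):
  (160/1040)×28.1 + (400/1040)×22 + (400/1040)×20.8 + (80/1040)×68.2 = 26.0308%
Post-stratified estimate weights by population shares:
  0.21×28.1 + 0.2×22 + 0.18×20.8 + 0.41×68.2 = 42.007%

42.0%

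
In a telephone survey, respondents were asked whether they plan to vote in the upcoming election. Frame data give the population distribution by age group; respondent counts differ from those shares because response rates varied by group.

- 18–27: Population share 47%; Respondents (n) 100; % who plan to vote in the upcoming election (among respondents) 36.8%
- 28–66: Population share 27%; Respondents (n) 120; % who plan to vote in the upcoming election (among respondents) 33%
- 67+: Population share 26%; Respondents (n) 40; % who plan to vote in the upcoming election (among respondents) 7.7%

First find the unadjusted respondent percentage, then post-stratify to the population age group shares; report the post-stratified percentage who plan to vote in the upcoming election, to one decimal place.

28.2%

Without adjustment, the pooled respondent share is:
  (100/260)×36.8 + (120/260)×33 + (40/260)×7.7 = 30.5692%
Post-stratified estimate weights by population shares:
  0.47×36.8 + 0.27×33 + 0.26×7.7 = 28.208%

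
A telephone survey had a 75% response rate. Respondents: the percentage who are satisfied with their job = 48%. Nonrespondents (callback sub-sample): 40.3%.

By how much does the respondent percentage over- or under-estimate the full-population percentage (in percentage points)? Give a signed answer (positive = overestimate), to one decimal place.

Nonresponse fraction = 1 − 0.75 = 0.25.
Bias = (nonresponse fraction) × (respondent percentage − nonrespondent percentage)
     = 0.25 × (48 − 40.3) = 0.25 × 7.7 = 1.925.

+1.9 percentage points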